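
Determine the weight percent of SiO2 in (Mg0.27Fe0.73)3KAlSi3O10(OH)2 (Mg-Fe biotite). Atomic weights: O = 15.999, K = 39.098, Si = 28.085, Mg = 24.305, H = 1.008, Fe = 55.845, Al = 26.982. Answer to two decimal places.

Formula mass = 486.327 g/mol.
3 Si → 3.0000 mol SiO2 per formula unit; M(SiO2) = 60.083, so SiO2 mass = 180.249 g.
180.249/486.327 × 100 = 37.06 wt%.

37.06 wt%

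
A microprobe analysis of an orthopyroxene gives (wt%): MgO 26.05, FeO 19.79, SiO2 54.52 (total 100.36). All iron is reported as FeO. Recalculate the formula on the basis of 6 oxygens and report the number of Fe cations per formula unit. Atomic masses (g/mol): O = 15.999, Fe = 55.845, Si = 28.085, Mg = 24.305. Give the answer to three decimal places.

0.604 Fe apfu

MgO (M=40.304): mol = 0.64634; Mg = 0.64634, O = 0.64634.
FeO (M=71.844): mol = 0.27546; Fe = 0.27546, O = 0.27546.
SiO2 (M=60.083): mol = 0.90741; Si = 0.90741, O = 1.81482.
ΣO = 2.73662; factor = 6/ΣO = 2.19249.
Fe apfu = 0.27546 × 2.19249 = 0.604.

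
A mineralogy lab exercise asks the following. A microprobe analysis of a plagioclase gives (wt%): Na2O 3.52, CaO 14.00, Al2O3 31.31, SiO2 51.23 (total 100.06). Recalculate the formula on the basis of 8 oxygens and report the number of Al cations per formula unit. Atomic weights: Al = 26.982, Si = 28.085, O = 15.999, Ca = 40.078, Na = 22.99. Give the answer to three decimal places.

Na2O (M=61.979): mol = 0.05679; Na = 0.11358, O = 0.05679.
CaO (M=56.077): mol = 0.24966; Ca = 0.24966, O = 0.24966.
Al2O3 (M=101.961): mol = 0.30708; Al = 0.61416, O = 0.92124.
SiO2 (M=60.083): mol = 0.85265; Si = 0.85265, O = 1.70530.
ΣO = 2.93299; factor = 8/ΣO = 2.72759.
Al apfu = 0.61416 × 2.72759 = 1.675.

1.675 Al apfu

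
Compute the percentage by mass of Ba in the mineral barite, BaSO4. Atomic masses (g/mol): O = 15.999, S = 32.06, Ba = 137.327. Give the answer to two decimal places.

58.84 wt%

Formula mass = 1·137.327 + 1·32.06 + 4·15.999 = 233.383 g/mol, of which 137.327 g is Ba.
So Ba makes up 137.327/233.383 = 0.5884 of the mass, i.e. 58.84%.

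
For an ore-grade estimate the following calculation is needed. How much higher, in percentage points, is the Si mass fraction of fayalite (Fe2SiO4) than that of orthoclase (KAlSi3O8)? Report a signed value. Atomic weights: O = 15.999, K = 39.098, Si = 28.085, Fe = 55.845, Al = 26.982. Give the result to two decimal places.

First mineral: 28.085 g Si in 203.771 g formula = 13.78 wt% Si.
Second mineral: 84.255 g Si in 278.327 g formula = 30.27 wt% Si.
13.78% − 30.27% gives a difference of -16.49 percentage points.

-16.49 percentage points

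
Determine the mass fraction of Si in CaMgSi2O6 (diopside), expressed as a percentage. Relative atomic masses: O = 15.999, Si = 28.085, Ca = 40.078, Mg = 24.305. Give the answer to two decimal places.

25.94 mass %

M(CaMgSi2O6) = 216.547 g/mol.
Si contributes 2 × 28.085 = 56.170 g per mole.
56.170/216.547 = 0.2594 → 25.94%.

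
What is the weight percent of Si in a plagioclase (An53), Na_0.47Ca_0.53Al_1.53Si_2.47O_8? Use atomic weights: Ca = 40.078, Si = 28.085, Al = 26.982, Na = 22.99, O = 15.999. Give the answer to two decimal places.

25.63 mass %

Formula mass = 0.47*22.99 + 0.53*40.078 + 1.53*26.982 + 2.47*28.085 + 8*15.999 = 270.691 g/mol, of which 69.370 g is Si.
So Si makes up 69.370/270.691 = 0.2563 of the mass, i.e. 25.63%.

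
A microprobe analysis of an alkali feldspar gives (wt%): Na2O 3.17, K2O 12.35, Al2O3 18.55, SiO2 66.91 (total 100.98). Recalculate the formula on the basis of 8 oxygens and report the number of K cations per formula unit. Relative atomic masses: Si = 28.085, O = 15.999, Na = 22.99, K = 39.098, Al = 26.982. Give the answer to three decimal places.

3.17 wt% Na2O ÷ 61.979 g/mol = 0.05115 mol, giving 0.10230 Na and 0.05115 O.
12.35 wt% K2O ÷ 94.195 g/mol = 0.13111 mol, giving 0.26222 K and 0.13111 O.
18.55 wt% Al2O3 ÷ 101.961 g/mol = 0.18193 mol, giving 0.36386 Al and 0.54579 O.
66.91 wt% SiO2 ÷ 60.083 g/mol = 1.11363 mol, giving 1.11363 Si and 2.22726 O.
Oxygen sums to 2.95531; scaling by 8/2.95531 = 2.70699 puts the formula on 8 O.
K: 0.26222 × 2.70699 = 0.710 atoms per formula unit.

0.710 K apfu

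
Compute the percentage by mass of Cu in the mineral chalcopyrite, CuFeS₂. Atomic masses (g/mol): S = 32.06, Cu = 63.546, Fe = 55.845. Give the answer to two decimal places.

34.63 wt%

Formula mass = 1*63.546 + 1*55.845 + 2*32.06 = 183.511 g/mol, of which 63.546 g is Cu.
So Cu makes up 63.546/183.511 = 0.3463 of the mass, i.e. 34.63%.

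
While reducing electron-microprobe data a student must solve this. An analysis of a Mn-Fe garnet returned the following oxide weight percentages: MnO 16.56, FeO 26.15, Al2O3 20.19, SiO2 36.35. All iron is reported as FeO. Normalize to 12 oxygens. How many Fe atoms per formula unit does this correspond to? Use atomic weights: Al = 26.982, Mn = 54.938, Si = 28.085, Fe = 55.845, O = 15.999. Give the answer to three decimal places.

MnO (M=70.937): mol = 0.23345; Mn = 0.23345, O = 0.23345.
FeO (M=71.844): mol = 0.36398; Fe = 0.36398, O = 0.36398.
Al2O3 (M=101.961): mol = 0.19802; Al = 0.39604, O = 0.59406.
SiO2 (M=60.083): mol = 0.60500; Si = 0.60500, O = 1.21000.
ΣO = 2.40149; factor = 12/ΣO = 4.99690.
Fe apfu = 0.36398 × 4.99690 = 1.819.

1.819 Fe apfu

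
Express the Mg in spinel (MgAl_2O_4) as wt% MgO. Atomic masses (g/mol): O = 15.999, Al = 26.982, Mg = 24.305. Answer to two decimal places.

Formula mass = 142.265 g/mol.
1 Mg → 1.0000 mol MgO per formula unit; M(MgO) = 40.304, so MgO mass = 40.304 g.
40.304/142.265 × 100 = 28.33 wt%.

28.33 wt%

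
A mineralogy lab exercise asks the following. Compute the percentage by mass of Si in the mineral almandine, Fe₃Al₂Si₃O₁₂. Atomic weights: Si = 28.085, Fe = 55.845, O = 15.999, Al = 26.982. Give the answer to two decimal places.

Formula mass = 3*55.845 + 2*26.982 + 3*28.085 + 12*15.999 = 497.742 g/mol, of which 84.255 g is Si.
So Si makes up 84.255/497.742 = 0.1693 of the mass, i.e. 16.93%.

16.93 mass %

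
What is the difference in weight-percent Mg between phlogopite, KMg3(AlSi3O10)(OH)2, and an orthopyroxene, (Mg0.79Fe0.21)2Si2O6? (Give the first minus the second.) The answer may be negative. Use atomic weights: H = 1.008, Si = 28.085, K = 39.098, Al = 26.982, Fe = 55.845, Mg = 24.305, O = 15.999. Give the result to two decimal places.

First mineral: 72.915 g Mg in 417.254 g formula = 17.47 wt% Mg.
Second mineral: 38.402 g Mg in 214.021 g formula = 17.94 wt% Mg.
17.47% − 17.94% gives a difference of -0.47 percentage points.

-0.47 percentage points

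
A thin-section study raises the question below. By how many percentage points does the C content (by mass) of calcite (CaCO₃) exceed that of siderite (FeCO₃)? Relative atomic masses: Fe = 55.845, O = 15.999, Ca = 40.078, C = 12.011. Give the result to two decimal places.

C in CaCO₃: molar mass 100.086 g/mol; 1×12.011 = 12.011 g → 12.00 wt%.
C in FeCO₃: molar mass 115.853 g/mol; 1×12.011 = 12.011 g → 10.37 wt%.
Difference = 12.00 − 10.37 = 1.63 percentage points.

1.63 percentage points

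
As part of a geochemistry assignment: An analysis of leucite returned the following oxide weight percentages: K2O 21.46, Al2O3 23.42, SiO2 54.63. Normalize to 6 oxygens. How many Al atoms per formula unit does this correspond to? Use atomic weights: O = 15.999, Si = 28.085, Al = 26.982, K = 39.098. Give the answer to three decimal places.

21.46 wt% K2O ÷ 94.195 g/mol = 0.22783 mol, giving 0.45566 K and 0.22783 O.
23.42 wt% Al2O3 ÷ 101.961 g/mol = 0.22970 mol, giving 0.45940 Al and 0.68910 O.
54.63 wt% SiO2 ÷ 60.083 g/mol = 0.90924 mol, giving 0.90924 Si and 1.81848 O.
Oxygen sums to 2.73541; scaling by 6/2.73541 = 2.19346 puts the formula on 6 O.
Al: 0.45940 × 2.19346 = 1.008 atoms per formula unit.

1.008 Al apfu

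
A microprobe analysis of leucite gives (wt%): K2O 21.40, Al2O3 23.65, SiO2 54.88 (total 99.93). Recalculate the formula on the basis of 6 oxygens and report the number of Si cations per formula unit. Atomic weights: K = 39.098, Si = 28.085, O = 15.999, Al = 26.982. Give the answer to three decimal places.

21.40 wt% K2O ÷ 94.195 g/mol = 0.22719 mol, giving 0.45438 K and 0.22719 O.
23.65 wt% Al2O3 ÷ 101.961 g/mol = 0.23195 mol, giving 0.46390 Al and 0.69585 O.
54.88 wt% SiO2 ÷ 60.083 g/mol = 0.91340 mol, giving 0.91340 Si and 1.82680 O.
Oxygen sums to 2.74984; scaling by 6/2.74984 = 2.18195 puts the formula on 6 O.
Si: 0.91340 × 2.18195 = 1.993 atoms per formula unit.

1.993 Si apfu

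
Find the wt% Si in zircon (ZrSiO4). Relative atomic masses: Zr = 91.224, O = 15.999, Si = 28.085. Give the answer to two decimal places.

Molar mass of ZrSiO4: 1·91.224 + 1·28.085 + 4·15.999 = 183.305 g/mol.
Mass of Si per formula unit: 1 × 28.085 = 28.085 g.
Weight fraction Si = 28.085 / 183.305 = 0.1532.

15.32 wt%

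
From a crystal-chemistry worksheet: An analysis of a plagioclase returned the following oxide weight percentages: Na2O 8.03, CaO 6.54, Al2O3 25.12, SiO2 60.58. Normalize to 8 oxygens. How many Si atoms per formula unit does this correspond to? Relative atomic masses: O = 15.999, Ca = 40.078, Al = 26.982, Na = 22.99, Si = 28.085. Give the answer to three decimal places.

8.03 wt% Na2O ÷ 61.979 g/mol = 0.12956 mol, giving 0.25912 Na and 0.12956 O.
6.54 wt% CaO ÷ 56.077 g/mol = 0.11663 mol, giving 0.11663 Ca and 0.11663 O.
25.12 wt% Al2O3 ÷ 101.961 g/mol = 0.24637 mol, giving 0.49274 Al and 0.73911 O.
60.58 wt% SiO2 ÷ 60.083 g/mol = 1.00827 mol, giving 1.00827 Si and 2.01654 O.
Oxygen sums to 3.00184; scaling by 8/3.00184 = 2.66503 puts the formula on 8 O.
Si: 1.00827 × 2.66503 = 2.687 atoms per formula unit.

2.687 Si apfu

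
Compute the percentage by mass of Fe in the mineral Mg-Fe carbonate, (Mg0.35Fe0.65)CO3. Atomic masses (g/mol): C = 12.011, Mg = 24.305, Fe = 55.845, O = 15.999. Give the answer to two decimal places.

34.63 wt%

Molar mass of (Mg0.35Fe0.65)CO3: 0.35·24.305 + 0.65·55.845 + 1·12.011 + 3·15.999 = 104.814 g/mol.
Mass of Fe per formula unit: 0.65 × 55.845 = 36.299 g.
Weight fraction Fe = 36.299 / 104.814 = 0.3463.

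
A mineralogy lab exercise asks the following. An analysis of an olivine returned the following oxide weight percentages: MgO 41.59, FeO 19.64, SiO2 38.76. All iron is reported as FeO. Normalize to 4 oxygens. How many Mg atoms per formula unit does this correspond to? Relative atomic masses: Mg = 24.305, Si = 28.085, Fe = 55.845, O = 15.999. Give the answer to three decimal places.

1.590 Mg apfu

MgO (M=40.304): mol = 1.03191; Mg = 1.03191, O = 1.03191.
FeO (M=71.844): mol = 0.27337; Fe = 0.27337, O = 0.27337.
SiO2 (M=60.083): mol = 0.64511; Si = 0.64511, O = 1.29022.
ΣO = 2.59550; factor = 4/ΣO = 1.54113.
Mg apfu = 1.03191 × 1.54113 = 1.590.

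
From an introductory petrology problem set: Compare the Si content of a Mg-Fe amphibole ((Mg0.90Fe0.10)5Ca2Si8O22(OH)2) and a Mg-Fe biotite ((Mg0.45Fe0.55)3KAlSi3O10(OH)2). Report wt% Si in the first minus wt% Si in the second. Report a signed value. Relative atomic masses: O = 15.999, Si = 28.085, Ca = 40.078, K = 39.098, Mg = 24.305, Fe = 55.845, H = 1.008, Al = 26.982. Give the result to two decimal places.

9.18 percentage points

Si in (Mg0.90Fe0.10)5Ca2Si8O22(OH)2: molar mass 828.123 g/mol; 8×28.085 = 224.680 g → 27.13 wt%.
Si in (Mg0.45Fe0.55)3KAlSi3O10(OH)2: molar mass 469.295 g/mol; 3×28.085 = 84.255 g → 17.95 wt%.
Difference = 27.13 − 17.95 = 9.18 percentage points.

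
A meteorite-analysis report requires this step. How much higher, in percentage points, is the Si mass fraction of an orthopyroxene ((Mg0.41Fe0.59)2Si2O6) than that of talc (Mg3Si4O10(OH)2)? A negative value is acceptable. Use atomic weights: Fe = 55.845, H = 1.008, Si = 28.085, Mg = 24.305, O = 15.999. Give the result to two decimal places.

-6.02 percentage points

Si in (Mg0.41Fe0.59)2Si2O6: molar mass 237.991 g/mol; 2×28.085 = 56.170 g → 23.60 wt%.
Si in Mg3Si4O10(OH)2: molar mass 379.259 g/mol; 4×28.085 = 112.340 g → 29.62 wt%.
Difference = 23.60 − 29.62 = -6.02 percentage points.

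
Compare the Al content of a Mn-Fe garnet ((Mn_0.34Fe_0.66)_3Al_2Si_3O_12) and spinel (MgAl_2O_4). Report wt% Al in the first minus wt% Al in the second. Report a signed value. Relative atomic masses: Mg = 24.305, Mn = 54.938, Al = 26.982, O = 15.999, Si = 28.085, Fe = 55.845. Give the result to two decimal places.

-27.07 percentage points

Al in (Mn_0.34Fe_0.66)_3Al_2Si_3O_12: molar mass 496.817 g/mol; 2×26.982 = 53.964 g → 10.86 wt%.
Al in MgAl_2O_4: molar mass 142.265 g/mol; 2×26.982 = 53.964 g → 37.93 wt%.
Difference = 10.86 − 37.93 = -27.07 percentage points.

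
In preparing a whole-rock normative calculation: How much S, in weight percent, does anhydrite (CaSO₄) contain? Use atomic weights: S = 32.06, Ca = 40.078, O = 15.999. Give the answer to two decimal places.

Formula mass = 1*40.078 + 1*32.06 + 4*15.999 = 136.134 g/mol, of which 32.060 g is S.
So S makes up 32.060/136.134 = 0.2355 of the mass, i.e. 23.55%.

23.55 weight percent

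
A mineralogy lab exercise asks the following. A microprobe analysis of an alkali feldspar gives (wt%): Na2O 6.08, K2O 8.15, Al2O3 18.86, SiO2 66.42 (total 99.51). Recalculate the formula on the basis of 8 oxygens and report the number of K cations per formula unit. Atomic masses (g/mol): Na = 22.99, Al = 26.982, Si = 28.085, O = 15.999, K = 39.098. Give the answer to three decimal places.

Na2O (M=61.979): mol = 0.09810; Na = 0.19620, O = 0.09810.
K2O (M=94.195): mol = 0.08652; K = 0.17304, O = 0.08652.
Al2O3 (M=101.961): mol = 0.18497; Al = 0.36994, O = 0.55491.
SiO2 (M=60.083): mol = 1.10547; Si = 1.10547, O = 2.21094.
ΣO = 2.95047; factor = 8/ΣO = 2.71143.
K apfu = 0.17304 × 2.71143 = 0.469.

0.469 K apfu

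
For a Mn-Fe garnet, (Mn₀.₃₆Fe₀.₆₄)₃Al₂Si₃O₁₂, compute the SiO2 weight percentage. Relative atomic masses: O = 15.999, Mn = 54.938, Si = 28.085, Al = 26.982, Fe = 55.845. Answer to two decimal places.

36.28 wt%

Molar mass of (Mn₀.₃₆Fe₀.₆₄)₃Al₂Si₃O₁₂ = 1.08×54.938 + 1.92×55.845 + 2×26.982 + 3×28.085 + 12×15.999 = 496.762 g/mol.
Each formula unit contains 3 Si, equivalent to 3/1 = 3.0000 mol SiO2.
M(SiO2) = 1×28.085 + 2×15.999 = 60.083 g/mol.
Mass of SiO2 per formula unit = 3.0000 × 60.083 = 180.249 g.
SiO2 wt% = 180.249 / 496.762 × 100 = 36.28%.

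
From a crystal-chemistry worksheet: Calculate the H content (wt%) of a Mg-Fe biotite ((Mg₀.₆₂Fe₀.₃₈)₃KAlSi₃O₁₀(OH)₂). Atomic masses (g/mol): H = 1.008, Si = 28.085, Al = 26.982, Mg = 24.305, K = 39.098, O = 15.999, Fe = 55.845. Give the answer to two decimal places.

0.44 wt%

M((Mg₀.₆₂Fe₀.₃₈)₃KAlSi₃O₁₀(OH)₂) = 453.210 g/mol.
H contributes 2 × 1.008 = 2.016 g per mole.
2.016/453.210 = 0.0044 → 0.44%.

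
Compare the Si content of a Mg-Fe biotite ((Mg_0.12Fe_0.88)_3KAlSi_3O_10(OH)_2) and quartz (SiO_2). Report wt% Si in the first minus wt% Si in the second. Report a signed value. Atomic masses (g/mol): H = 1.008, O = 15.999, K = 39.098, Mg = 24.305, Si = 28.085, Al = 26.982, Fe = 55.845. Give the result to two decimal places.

M((Mg_0.12Fe_0.88)_3KAlSi_3O_10(OH)_2) = 500.520 g/mol, so wt% Si = 84.255/500.520 × 100 = 16.83%.
M(SiO_2) = 60.083 g/mol, so wt% Si = 28.085/60.083 × 100 = 46.74%.
16.83 − 46.74 = -29.91 pp.

-29.91 percentage points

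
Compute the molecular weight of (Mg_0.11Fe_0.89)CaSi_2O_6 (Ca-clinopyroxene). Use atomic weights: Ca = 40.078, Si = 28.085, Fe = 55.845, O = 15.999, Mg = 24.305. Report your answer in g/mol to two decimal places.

244.62 g/mol

The formula mass is the sum 0.11·24.305 + 0.89·55.845 + 1·40.078 + 2·28.085 + 6·15.999.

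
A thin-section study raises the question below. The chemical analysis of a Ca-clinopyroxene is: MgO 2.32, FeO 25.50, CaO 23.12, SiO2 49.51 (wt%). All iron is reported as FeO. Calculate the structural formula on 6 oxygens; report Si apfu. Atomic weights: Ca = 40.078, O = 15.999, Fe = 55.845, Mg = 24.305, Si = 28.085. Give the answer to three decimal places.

1.999 Si apfu

2.32 wt% MgO ÷ 40.304 g/mol = 0.05756 mol, giving 0.05756 Mg and 0.05756 O.
25.50 wt% FeO ÷ 71.844 g/mol = 0.35494 mol, giving 0.35494 Fe and 0.35494 O.
23.12 wt% CaO ÷ 56.077 g/mol = 0.41229 mol, giving 0.41229 Ca and 0.41229 O.
49.51 wt% SiO2 ÷ 60.083 g/mol = 0.82403 mol, giving 0.82403 Si and 1.64806 O.
Oxygen sums to 2.47285; scaling by 6/2.47285 = 2.42635 puts the formula on 6 O.
Si: 0.82403 × 2.42635 = 1.999 atoms per formula unit.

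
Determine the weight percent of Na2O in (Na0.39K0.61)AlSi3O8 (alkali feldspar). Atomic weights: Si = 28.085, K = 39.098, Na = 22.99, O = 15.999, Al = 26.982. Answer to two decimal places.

4.44 wt%

Formula mass = 272.045 g/mol.
0.39 Na → 0.1950 mol Na2O per formula unit; M(Na2O) = 61.979, so Na2O mass = 12.086 g.
12.086/272.045 × 100 = 4.44 wt%.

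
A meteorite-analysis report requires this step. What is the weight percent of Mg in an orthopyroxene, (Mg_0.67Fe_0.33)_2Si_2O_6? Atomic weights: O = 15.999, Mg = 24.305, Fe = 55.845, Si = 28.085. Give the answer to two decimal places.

Formula mass = 1.34*24.305 + 0.66*55.845 + 2*28.085 + 6*15.999 = 221.590 g/mol, of which 32.569 g is Mg.
So Mg makes up 32.569/221.590 = 0.1470 of the mass, i.e. 14.70%.

14.70 mass %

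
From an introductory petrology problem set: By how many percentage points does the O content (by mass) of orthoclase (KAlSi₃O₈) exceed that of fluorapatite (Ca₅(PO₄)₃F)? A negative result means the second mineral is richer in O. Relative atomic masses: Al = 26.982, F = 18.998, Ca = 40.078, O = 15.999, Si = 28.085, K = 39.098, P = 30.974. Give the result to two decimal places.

7.92 percentage points

O in KAlSi₃O₈: molar mass 278.327 g/mol; 8×15.999 = 127.992 g → 45.99 wt%.
O in Ca₅(PO₄)₃F: molar mass 504.298 g/mol; 12×15.999 = 191.988 g → 38.07 wt%.
Difference = 45.99 − 38.07 = 7.92 percentage points.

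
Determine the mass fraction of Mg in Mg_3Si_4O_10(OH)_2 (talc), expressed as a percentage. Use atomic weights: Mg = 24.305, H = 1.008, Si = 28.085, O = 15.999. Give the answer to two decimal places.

Molar mass of Mg_3Si_4O_10(OH)_2: 3*24.305 + 4*28.085 + 12*15.999 + 2*1.008 = 379.259 g/mol.
Mass of Mg per formula unit: 3 × 24.305 = 72.915 g.
Weight fraction Mg = 72.915 / 379.259 = 0.1923.

19.23 mass %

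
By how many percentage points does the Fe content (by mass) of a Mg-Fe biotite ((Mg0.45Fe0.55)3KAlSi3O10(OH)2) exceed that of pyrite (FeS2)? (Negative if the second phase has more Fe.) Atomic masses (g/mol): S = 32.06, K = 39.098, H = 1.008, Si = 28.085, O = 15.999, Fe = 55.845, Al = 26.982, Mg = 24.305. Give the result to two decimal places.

First mineral: 92.144 g Fe in 469.295 g formula = 19.63 wt% Fe.
Second mineral: 55.845 g Fe in 119.965 g formula = 46.55 wt% Fe.
19.63% − 46.55% gives a difference of -26.92 percentage points.

-26.92 percentage points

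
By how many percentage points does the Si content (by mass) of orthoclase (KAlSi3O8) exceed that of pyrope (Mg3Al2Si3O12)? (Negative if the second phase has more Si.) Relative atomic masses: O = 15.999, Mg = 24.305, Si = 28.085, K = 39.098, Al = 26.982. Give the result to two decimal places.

M(KAlSi3O8) = 278.327 g/mol, so wt% Si = 84.255/278.327 × 100 = 30.27%.
M(Mg3Al2Si3O12) = 403.122 g/mol, so wt% Si = 84.255/403.122 × 100 = 20.90%.
30.27 − 20.90 = 9.37 pp.

9.37 percentage points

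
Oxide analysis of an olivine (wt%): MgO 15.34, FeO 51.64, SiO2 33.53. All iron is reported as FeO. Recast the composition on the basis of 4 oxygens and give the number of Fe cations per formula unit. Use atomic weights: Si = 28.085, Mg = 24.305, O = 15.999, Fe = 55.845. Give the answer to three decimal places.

1.298 Fe apfu

MgO (M=40.304): mol = 0.38061; Mg = 0.38061, O = 0.38061.
FeO (M=71.844): mol = 0.71878; Fe = 0.71878, O = 0.71878.
SiO2 (M=60.083): mol = 0.55806; Si = 0.55806, O = 1.11612.
ΣO = 2.21551; factor = 4/ΣO = 1.80545.
Fe apfu = 0.71878 × 1.80545 = 1.298.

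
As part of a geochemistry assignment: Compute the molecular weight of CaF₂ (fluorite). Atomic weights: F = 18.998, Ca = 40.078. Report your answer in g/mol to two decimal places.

Ca: 1 × 40.078 = 40.0780
F: 2 × 18.998 = 37.9960
Summing the contributions gives the formula mass.

78.07 g/mol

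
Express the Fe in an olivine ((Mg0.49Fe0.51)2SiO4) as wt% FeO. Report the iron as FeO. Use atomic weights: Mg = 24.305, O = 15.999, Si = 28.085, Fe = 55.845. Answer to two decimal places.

Formula mass = 172.862 g/mol.
1.02 Fe → 1.0200 mol FeO per formula unit; M(FeO) = 71.844, so FeO mass = 73.281 g.
73.281/172.862 × 100 = 42.39 wt%.

42.39 wt%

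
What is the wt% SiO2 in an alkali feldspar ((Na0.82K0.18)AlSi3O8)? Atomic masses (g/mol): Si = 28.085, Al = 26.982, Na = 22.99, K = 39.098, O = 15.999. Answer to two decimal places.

67.99 wt%

Formula mass = 265.118 g/mol.
3 Si → 3.0000 mol SiO2 per formula unit; M(SiO2) = 60.083, so SiO2 mass = 180.249 g.
180.249/265.118 × 100 = 67.99 wt%.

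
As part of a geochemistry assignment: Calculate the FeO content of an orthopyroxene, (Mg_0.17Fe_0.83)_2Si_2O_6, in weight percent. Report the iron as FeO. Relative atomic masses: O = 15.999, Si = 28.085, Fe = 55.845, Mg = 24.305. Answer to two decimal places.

47.11 wt%

M((Mg_0.17Fe_0.83)_2Si_2O_6) = 253.130 g/mol; M(FeO) = 71.844 g/mol.
Moles FeO per formula unit = 1.66 Fe ÷ 1 = 1.6600.
FeO fraction = (1.6600 × 71.844) / 253.130 = 119.261/253.130 = 0.4711.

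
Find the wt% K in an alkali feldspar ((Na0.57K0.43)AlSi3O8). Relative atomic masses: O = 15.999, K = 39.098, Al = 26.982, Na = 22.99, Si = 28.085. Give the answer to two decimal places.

6.25 wt%

M((Na0.57K0.43)AlSi3O8) = 269.145 g/mol.
K contributes 0.43 × 39.098 = 16.812 g per mole.
16.812/269.145 = 0.0625 → 6.25%.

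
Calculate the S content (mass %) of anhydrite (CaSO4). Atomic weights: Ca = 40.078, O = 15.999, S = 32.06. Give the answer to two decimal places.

23.55 mass %

Formula mass = 1×40.078 + 1×32.06 + 4×15.999 = 136.134 g/mol, of which 32.060 g is S.
So S makes up 32.060/136.134 = 0.2355 of the mass, i.e. 23.55%.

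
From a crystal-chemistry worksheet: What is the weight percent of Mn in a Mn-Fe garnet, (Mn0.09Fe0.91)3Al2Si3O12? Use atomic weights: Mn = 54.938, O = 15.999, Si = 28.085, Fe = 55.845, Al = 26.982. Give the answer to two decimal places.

M((Mn0.09Fe0.91)3Al2Si3O12) = 497.497 g/mol.
Mn contributes 0.27 × 54.938 = 14.833 g per mole.
14.833/497.497 = 0.0298 → 2.98%.

2.98 weight percent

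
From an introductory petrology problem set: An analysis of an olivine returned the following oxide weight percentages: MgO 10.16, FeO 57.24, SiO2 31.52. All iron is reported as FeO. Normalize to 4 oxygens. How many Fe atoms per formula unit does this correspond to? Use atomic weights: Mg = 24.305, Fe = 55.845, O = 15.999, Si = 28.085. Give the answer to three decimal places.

1.519 Fe apfu

MgO: 10.16/40.304 = 0.25208 mol → 0.25208 mol Mg, 0.25208 mol O.
FeO: 57.24/71.844 = 0.79673 mol → 0.79673 mol Fe, 0.79673 mol O.
SiO2: 31.52/60.083 = 0.52461 mol → 0.52461 mol Si, 1.04922 mol O.
Total oxygen = 2.09803 mol. Normalization factor = 4/2.09803 = 1.90655.
Fe per 4 O = 0.79673 × 1.90655 = 1.519.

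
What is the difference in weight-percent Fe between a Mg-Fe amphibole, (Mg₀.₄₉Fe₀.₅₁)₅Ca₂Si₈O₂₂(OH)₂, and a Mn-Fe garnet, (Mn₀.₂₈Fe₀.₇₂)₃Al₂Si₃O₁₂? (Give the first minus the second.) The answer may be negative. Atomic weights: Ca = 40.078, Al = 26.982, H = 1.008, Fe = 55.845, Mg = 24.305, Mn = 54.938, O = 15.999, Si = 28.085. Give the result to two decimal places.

-8.32 percentage points

M((Mg₀.₄₉Fe₀.₅₁)₅Ca₂Si₈O₂₂(OH)₂) = 892.780 g/mol, so wt% Fe = 142.405/892.780 × 100 = 15.95%.
M((Mn₀.₂₈Fe₀.₇₂)₃Al₂Si₃O₁₂) = 496.980 g/mol, so wt% Fe = 120.625/496.980 × 100 = 24.27%.
15.95 − 24.27 = -8.32 pp.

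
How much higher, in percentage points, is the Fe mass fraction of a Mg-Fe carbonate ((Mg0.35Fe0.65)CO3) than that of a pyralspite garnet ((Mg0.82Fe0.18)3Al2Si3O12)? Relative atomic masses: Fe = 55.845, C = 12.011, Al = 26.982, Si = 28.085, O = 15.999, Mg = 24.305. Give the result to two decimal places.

27.45 percentage points

First mineral: 36.299 g Fe in 104.814 g formula = 34.63 wt% Fe.
Second mineral: 30.156 g Fe in 420.154 g formula = 7.18 wt% Fe.
34.63% − 7.18% gives a difference of 27.45 percentage points.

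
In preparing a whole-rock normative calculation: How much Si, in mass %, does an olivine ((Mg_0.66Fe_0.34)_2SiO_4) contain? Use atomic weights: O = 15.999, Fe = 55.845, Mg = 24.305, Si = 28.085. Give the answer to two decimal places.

Formula mass = 1.32*24.305 + 0.68*55.845 + 1*28.085 + 4*15.999 = 162.138 g/mol, of which 28.085 g is Si.
So Si makes up 28.085/162.138 = 0.1732 of the mass, i.e. 17.32%.

17.32 mass %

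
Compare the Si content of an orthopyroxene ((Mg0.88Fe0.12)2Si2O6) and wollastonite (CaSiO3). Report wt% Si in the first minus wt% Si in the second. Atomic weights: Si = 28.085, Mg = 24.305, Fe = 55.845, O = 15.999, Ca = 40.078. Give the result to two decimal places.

2.78 percentage points

First mineral: 56.170 g Si in 208.344 g formula = 26.96 wt% Si.
Second mineral: 28.085 g Si in 116.160 g formula = 24.18 wt% Si.
26.96% − 24.18% gives a difference of 2.78 percentage points.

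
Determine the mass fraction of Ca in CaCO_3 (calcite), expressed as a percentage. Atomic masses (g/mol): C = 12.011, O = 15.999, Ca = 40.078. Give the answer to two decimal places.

Formula mass = 1*40.078 + 1*12.011 + 3*15.999 = 100.086 g/mol, of which 40.078 g is Ca.
So Ca makes up 40.078/100.086 = 0.4004 of the mass, i.e. 40.04%.

40.04 wt%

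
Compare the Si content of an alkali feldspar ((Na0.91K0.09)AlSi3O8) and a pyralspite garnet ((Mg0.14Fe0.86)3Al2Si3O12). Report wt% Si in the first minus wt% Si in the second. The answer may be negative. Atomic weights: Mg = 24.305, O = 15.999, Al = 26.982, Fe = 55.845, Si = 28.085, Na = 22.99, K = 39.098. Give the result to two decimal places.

Si in (Na0.91K0.09)AlSi3O8: molar mass 263.669 g/mol; 3×28.085 = 84.255 g → 31.95 wt%.
Si in (Mg0.14Fe0.86)3Al2Si3O12: molar mass 484.495 g/mol; 3×28.085 = 84.255 g → 17.39 wt%.
Difference = 31.95 − 17.39 = 14.56 percentage points.

14.56 percentage points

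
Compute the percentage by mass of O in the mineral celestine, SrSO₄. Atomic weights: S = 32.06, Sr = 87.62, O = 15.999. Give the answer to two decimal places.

34.84 weight percent

Molar mass of SrSO₄: 1*87.62 + 1*32.06 + 4*15.999 = 183.676 g/mol.
Mass of O per formula unit: 4 × 15.999 = 63.996 g.
Weight fraction O = 63.996 / 183.676 = 0.3484.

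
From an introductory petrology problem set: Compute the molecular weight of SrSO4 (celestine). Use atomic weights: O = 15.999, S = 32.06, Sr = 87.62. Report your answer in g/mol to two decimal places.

183.68 g/mol

The formula mass is the sum 1·87.62 + 1·32.06 + 4·15.999.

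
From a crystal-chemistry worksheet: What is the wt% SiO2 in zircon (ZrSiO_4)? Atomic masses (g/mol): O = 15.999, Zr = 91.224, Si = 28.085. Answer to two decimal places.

32.78 wt%

Molar mass of ZrSiO_4 = 1·91.224 + 1·28.085 + 4·15.999 = 183.305 g/mol.
Each formula unit contains 1 Si, equivalent to 1/1 = 1.0000 mol SiO2.
M(SiO2) = 1×28.085 + 2×15.999 = 60.083 g/mol.
Mass of SiO2 per formula unit = 1.0000 × 60.083 = 60.083 g.
SiO2 wt% = 60.083 / 183.305 × 100 = 32.78%.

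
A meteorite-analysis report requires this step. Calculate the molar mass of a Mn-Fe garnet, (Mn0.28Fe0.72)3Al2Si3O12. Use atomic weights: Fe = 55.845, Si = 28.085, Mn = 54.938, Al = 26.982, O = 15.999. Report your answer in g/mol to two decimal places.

M = 0.84*54.938 + 2.16*55.845 + 2*26.982 + 3*28.085 + 12*15.999

496.98 g/mol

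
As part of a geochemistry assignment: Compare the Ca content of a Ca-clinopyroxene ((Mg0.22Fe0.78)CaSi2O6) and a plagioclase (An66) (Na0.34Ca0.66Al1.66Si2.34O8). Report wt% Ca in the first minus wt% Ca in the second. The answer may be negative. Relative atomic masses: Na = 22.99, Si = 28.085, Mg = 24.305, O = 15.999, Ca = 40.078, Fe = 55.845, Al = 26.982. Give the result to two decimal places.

M((Mg0.22Fe0.78)CaSi2O6) = 241.148 g/mol, so wt% Ca = 40.078/241.148 × 100 = 16.62%.
M(Na0.34Ca0.66Al1.66Si2.34O8) = 272.769 g/mol, so wt% Ca = 26.451/272.769 × 100 = 9.70%.
16.62 − 9.70 = 6.92 pp.

6.92 percentage points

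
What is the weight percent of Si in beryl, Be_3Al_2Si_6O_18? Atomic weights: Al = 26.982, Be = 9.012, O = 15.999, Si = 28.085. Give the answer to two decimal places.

Molar mass of Be_3Al_2Si_6O_18: 3·9.012 + 2·26.982 + 6·28.085 + 18·15.999 = 537.492 g/mol.
Mass of Si per formula unit: 6 × 28.085 = 168.510 g.
Weight fraction Si = 168.510 / 537.492 = 0.3135.

31.35 mass %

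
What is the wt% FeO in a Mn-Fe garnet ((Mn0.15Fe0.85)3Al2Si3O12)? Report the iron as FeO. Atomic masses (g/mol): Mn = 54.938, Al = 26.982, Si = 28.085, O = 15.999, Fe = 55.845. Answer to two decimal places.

36.84 wt%

Formula mass = 497.334 g/mol.
2.55 Fe → 2.5500 mol FeO per formula unit; M(FeO) = 71.844, so FeO mass = 183.202 g.
183.202/497.334 × 100 = 36.84 wt%.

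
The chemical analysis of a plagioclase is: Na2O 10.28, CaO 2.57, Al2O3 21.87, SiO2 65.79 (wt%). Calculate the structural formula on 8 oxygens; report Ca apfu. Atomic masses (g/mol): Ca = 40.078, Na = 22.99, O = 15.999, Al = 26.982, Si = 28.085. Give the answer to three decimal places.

10.28 wt% Na2O ÷ 61.979 g/mol = 0.16586 mol, giving 0.33172 Na and 0.16586 O.
2.57 wt% CaO ÷ 56.077 g/mol = 0.04583 mol, giving 0.04583 Ca and 0.04583 O.
21.87 wt% Al2O3 ÷ 101.961 g/mol = 0.21449 mol, giving 0.42898 Al and 0.64347 O.
65.79 wt% SiO2 ÷ 60.083 g/mol = 1.09499 mol, giving 1.09499 Si and 2.18998 O.
Oxygen sums to 3.04514; scaling by 8/3.04514 = 2.62714 puts the formula on 8 O.
Ca: 0.04583 × 2.62714 = 0.120 atoms per formula unit.

0.120 Ca apfu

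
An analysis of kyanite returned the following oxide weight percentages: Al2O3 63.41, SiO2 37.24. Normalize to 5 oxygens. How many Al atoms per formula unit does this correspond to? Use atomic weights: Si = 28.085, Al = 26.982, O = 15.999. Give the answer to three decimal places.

2.003 Al apfu

63.41 wt% Al2O3 ÷ 101.961 g/mol = 0.62190 mol, giving 1.24380 Al and 1.86570 O.
37.24 wt% SiO2 ÷ 60.083 g/mol = 0.61981 mol, giving 0.61981 Si and 1.23962 O.
Oxygen sums to 3.10532; scaling by 5/3.10532 = 1.61014 puts the formula on 5 O.
Al: 1.24380 × 1.61014 = 2.003 atoms per formula unit.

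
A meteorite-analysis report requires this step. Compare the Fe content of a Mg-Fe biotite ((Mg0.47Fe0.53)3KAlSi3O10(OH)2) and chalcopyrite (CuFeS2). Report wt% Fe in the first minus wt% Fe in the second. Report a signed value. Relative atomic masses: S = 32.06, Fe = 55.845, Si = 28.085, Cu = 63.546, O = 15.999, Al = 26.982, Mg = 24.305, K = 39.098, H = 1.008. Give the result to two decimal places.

-11.43 percentage points

M((Mg0.47Fe0.53)3KAlSi3O10(OH)2) = 467.403 g/mol, so wt% Fe = 88.794/467.403 × 100 = 19.00%.
M(CuFeS2) = 183.511 g/mol, so wt% Fe = 55.845/183.511 × 100 = 30.43%.
19.00 − 30.43 = -11.43 pp.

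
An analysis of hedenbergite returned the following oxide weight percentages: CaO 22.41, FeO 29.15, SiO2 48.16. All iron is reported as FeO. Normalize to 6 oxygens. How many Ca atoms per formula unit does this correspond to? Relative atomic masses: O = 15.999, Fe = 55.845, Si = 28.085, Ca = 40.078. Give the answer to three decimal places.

CaO: 22.41/56.077 = 0.39963 mol → 0.39963 mol Ca, 0.39963 mol O.
FeO: 29.15/71.844 = 0.40574 mol → 0.40574 mol Fe, 0.40574 mol O.
SiO2: 48.16/60.083 = 0.80156 mol → 0.80156 mol Si, 1.60312 mol O.
Total oxygen = 2.40849 mol. Normalization factor = 6/2.40849 = 2.49119.
Ca per 6 O = 0.39963 × 2.49119 = 0.996.

0.996 Ca apfu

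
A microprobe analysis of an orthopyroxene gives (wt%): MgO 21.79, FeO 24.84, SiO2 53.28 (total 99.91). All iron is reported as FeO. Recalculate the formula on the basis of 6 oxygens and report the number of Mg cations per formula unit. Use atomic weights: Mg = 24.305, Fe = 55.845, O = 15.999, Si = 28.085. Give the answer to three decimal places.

MgO: 21.79/40.304 = 0.54064 mol → 0.54064 mol Mg, 0.54064 mol O.
FeO: 24.84/71.844 = 0.34575 mol → 0.34575 mol Fe, 0.34575 mol O.
SiO2: 53.28/60.083 = 0.88677 mol → 0.88677 mol Si, 1.77354 mol O.
Total oxygen = 2.65993 mol. Normalization factor = 6/2.65993 = 2.25570.
Mg per 6 O = 0.54064 × 2.25570 = 1.220.

1.220 Mg apfu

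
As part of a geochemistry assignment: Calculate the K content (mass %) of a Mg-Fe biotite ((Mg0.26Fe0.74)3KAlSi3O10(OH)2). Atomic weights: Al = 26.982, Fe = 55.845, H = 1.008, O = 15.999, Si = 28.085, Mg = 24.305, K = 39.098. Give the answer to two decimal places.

Molar mass of (Mg0.26Fe0.74)3KAlSi3O10(OH)2: 0.78*24.305 + 2.22*55.845 + 1*39.098 + 1*26.982 + 3*28.085 + 12*15.999 + 2*1.008 = 487.273 g/mol.
Mass of K per formula unit: 1 × 39.098 = 39.098 g.
Weight fraction K = 39.098 / 487.273 = 0.0802.

8.02 mass %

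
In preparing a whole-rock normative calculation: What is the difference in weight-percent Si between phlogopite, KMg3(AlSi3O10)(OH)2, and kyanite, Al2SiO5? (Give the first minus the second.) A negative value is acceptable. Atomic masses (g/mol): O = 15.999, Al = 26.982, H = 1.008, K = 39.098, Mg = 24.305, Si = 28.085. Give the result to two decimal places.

2.86 percentage points

Si in KMg3(AlSi3O10)(OH)2: molar mass 417.254 g/mol; 3×28.085 = 84.255 g → 20.19 wt%.
Si in Al2SiO5: molar mass 162.044 g/mol; 1×28.085 = 28.085 g → 17.33 wt%.
Difference = 20.19 − 17.33 = 2.86 percentage points.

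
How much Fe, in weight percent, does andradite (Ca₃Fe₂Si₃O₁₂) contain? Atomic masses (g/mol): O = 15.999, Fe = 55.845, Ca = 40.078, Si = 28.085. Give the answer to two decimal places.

M(Ca₃Fe₂Si₃O₁₂) = 508.167 g/mol.
Fe contributes 2 × 55.845 = 111.690 g per mole.
111.690/508.167 = 0.2198 → 21.98%.

21.98 weight percent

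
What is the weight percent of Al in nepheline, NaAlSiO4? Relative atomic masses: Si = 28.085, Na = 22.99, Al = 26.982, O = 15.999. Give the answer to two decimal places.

M(NaAlSiO4) = 142.053 g/mol.
Al contributes 1 × 26.982 = 26.982 g per mole.
26.982/142.053 = 0.1899 → 18.99%.

18.99 mass %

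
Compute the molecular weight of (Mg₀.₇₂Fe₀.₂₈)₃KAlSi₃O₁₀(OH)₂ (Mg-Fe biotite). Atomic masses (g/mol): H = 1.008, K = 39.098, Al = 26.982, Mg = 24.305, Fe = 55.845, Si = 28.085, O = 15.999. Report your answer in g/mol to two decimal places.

443.75 g/mol

The formula mass is the sum 2.16·24.305 + 0.84·55.845 + 1·39.098 + 1·26.982 + 3·28.085 + 12·15.999 + 2·1.008.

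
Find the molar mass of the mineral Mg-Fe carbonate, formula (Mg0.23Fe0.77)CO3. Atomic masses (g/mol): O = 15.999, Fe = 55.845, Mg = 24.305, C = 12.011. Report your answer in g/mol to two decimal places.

M = 0.23×24.305 + 0.77×55.845 + 1×12.011 + 3×15.999

108.60 g/mol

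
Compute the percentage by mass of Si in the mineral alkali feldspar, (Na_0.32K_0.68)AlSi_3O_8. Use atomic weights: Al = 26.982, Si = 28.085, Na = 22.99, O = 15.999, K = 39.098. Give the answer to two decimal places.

30.84 weight percent

M((Na_0.32K_0.68)AlSi_3O_8) = 273.172 g/mol.
Si contributes 3 × 28.085 = 84.255 g per mole.
84.255/273.172 = 0.3084 → 30.84%.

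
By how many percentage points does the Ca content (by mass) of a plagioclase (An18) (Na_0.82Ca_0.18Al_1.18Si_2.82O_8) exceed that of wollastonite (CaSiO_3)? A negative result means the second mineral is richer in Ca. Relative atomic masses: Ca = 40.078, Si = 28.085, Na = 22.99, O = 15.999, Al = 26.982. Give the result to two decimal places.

Ca in Na_0.82Ca_0.18Al_1.18Si_2.82O_8: molar mass 265.096 g/mol; 0.18×40.078 = 7.214 g → 2.72 wt%.
Ca in CaSiO_3: molar mass 116.160 g/mol; 1×40.078 = 40.078 g → 34.50 wt%.
Difference = 2.72 − 34.50 = -31.78 percentage points.

-31.78 percentage points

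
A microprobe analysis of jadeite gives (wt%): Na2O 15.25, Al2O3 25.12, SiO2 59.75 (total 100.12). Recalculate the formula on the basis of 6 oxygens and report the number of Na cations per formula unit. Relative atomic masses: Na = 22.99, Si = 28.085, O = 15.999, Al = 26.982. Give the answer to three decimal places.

0.993 Na apfu

Na2O: 15.25/61.979 = 0.24605 mol → 0.49210 mol Na, 0.24605 mol O.
Al2O3: 25.12/101.961 = 0.24637 mol → 0.49274 mol Al, 0.73911 mol O.
SiO2: 59.75/60.083 = 0.99446 mol → 0.99446 mol Si, 1.98892 mol O.
Total oxygen = 2.97408 mol. Normalization factor = 6/2.97408 = 2.01743.
Na per 6 O = 0.49210 × 2.01743 = 0.993.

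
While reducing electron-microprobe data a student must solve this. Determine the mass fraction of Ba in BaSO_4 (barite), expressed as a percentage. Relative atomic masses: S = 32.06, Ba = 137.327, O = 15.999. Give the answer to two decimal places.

Formula mass = 1×137.327 + 1×32.06 + 4×15.999 = 233.383 g/mol, of which 137.327 g is Ba.
So Ba makes up 137.327/233.383 = 0.5884 of the mass, i.e. 58.84%.

58.84 wt%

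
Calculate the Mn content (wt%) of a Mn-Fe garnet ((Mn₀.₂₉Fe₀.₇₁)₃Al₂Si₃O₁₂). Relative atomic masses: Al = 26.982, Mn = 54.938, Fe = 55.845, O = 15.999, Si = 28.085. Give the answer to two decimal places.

9.62 wt%

Molar mass of (Mn₀.₂₉Fe₀.₇₁)₃Al₂Si₃O₁₂: 0.87*54.938 + 2.13*55.845 + 2*26.982 + 3*28.085 + 12*15.999 = 496.953 g/mol.
Mass of Mn per formula unit: 0.87 × 54.938 = 47.796 g.
Weight fraction Mn = 47.796 / 496.953 = 0.0962.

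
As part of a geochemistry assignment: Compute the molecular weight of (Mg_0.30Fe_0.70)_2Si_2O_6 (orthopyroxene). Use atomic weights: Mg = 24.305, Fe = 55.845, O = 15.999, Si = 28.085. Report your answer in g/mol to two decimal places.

244.93 g/mol

The formula mass is the sum 0.60(24.305) + 1.40(55.845) + 2(28.085) + 6(15.999).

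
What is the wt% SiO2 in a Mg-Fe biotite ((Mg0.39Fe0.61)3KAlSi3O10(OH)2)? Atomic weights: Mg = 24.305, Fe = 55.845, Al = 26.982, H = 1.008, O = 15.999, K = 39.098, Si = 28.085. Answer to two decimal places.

M((Mg0.39Fe0.61)3KAlSi3O10(OH)2) = 474.972 g/mol; M(SiO2) = 60.083 g/mol.
Moles SiO2 per formula unit = 3 Si ÷ 1 = 3.0000.
SiO2 fraction = (3.0000 × 60.083) / 474.972 = 180.249/474.972 = 0.3795.

37.95 wt%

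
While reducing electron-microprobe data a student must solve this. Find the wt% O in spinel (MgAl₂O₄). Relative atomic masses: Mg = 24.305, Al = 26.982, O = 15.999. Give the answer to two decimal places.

Formula mass = 1×24.305 + 2×26.982 + 4×15.999 = 142.265 g/mol, of which 63.996 g is O.
So O makes up 63.996/142.265 = 0.4498 of the mass, i.e. 44.98%.

44.98 mass %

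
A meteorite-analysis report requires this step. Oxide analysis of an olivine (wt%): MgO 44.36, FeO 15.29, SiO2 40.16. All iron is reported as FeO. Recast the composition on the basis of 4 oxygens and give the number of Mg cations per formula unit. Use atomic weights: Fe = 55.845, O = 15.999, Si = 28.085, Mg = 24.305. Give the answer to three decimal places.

1.661 Mg apfu

MgO (M=40.304): mol = 1.10064; Mg = 1.10064, O = 1.10064.
FeO (M=71.844): mol = 0.21282; Fe = 0.21282, O = 0.21282.
SiO2 (M=60.083): mol = 0.66841; Si = 0.66841, O = 1.33682.
ΣO = 2.65028; factor = 4/ΣO = 1.50927.
Mg apfu = 1.10064 × 1.50927 = 1.661.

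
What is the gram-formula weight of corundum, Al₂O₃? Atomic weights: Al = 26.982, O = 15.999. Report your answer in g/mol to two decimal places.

The formula mass is the sum 2*26.982 + 3*15.999.

101.96 g/mol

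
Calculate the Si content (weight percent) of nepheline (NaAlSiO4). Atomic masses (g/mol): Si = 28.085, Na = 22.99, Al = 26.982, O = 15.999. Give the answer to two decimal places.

19.77 weight percent

Molar mass of NaAlSiO4: 1·22.99 + 1·26.982 + 1·28.085 + 4·15.999 = 142.053 g/mol.
Mass of Si per formula unit: 1 × 28.085 = 28.085 g.
Weight fraction Si = 28.085 / 142.053 = 0.1977.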